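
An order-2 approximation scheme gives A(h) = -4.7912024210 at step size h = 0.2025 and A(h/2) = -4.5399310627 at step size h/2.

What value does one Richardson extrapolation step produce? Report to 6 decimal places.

With r = 2 the leading error scales as h^2, so the weight is 2^2 = 4.
4·(-4.5399310627) − (-4.7912024210) = -13.3685218298
(4·(-4.5399310627) − (-4.7912024210))/(4 − 1) = -4.4561739433
Correction |R − A(h/2)| = 8.376e-02; gap |A(h/2) − A(h)| = 2.513e-01.

-4.456174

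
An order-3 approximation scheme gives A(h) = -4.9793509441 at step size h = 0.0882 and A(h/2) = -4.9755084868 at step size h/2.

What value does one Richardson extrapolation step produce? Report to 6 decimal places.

-4.974960

Method order is 3; weight 2^3 = 8.
Difference of the inputs: -4.9755084868 − (-4.9793509441) = 0.0038424573
Divide by 2^3 − 1 = 7: 0.0038424573/7 = 0.0005489225
R = A(h/2) + (A(h/2) − A(h))/7 = -4.9755084868 + 0.0005489225 = -4.9749595643
Shift from A(h/2): +0.0005489225.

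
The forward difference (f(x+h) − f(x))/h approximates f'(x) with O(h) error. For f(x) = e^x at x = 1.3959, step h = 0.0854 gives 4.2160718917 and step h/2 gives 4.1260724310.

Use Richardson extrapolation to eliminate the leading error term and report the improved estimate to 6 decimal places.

4.036073

Order 1 gives 2^r = 2 and 2^r − 1 = 1.
Numerator 2*A(h/2) − A(h) = 2*4.1260724310 − 4.2160718917 = 4.0360729703
R = 4.0360729703/1 = 4.0360729703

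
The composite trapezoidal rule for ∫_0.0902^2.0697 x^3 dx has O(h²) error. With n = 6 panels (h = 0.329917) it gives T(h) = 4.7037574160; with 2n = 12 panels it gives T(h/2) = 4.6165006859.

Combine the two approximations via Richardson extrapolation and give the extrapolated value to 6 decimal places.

4.587415

Leading term ∝ h^2; use weight 4 = 2^2.
Difference of the inputs: 4.6165006859 − 4.7037574160 = -0.0872567301
Divide by 2^2 − 1 = 3: (-0.0872567301)/3 = -0.0290855767
R = A(h/2) + (A(h/2) − A(h))/3 = 4.6165006859 − 0.0290855767 = 4.5874151092
Correction |R − A(h/2)| = 2.909e-02; gap |A(h/2) − A(h)| = 8.726e-02.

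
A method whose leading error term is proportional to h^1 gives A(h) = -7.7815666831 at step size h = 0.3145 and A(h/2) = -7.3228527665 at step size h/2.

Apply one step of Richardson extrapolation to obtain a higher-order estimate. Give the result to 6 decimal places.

-6.864139

Method order is 1; weight 2^1 = 2.
2·(-7.3228527665) = -14.6457055330; subtract (-7.7815666831) → -6.8641388499
R = (-6.8641388499)/1 = -6.8641388499
Shift from A(h/2): +0.4587139166.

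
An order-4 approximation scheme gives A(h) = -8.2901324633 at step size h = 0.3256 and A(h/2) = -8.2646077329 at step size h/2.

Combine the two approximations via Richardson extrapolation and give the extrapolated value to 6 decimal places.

-8.262906

Method order is 4; weight 2^4 = 16.
Weighted: (-132.2337237264) − (-8.2901324633) = -123.9435912631
Denominator 16 − 1 = 15.
So the Richardson estimate is -8.2629060842.
Correction |R − A(h/2)| = 1.702e-03; gap |A(h/2) − A(h)| = 2.552e-02.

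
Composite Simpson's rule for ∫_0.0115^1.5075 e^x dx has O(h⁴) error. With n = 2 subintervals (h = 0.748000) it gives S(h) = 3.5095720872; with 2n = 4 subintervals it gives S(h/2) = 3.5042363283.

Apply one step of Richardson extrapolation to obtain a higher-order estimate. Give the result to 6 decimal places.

r = 4, so 2^r = 16.
Weighted: 56.0677812528 − 3.5095720872 = 52.5582091656
Denominator 16 − 1 = 15.
R = 52.5582091656/15 = 3.5038806110
Correction |R − A(h/2)| = 3.557e-04; gap |A(h/2) − A(h)| = 5.336e-03.

3.503881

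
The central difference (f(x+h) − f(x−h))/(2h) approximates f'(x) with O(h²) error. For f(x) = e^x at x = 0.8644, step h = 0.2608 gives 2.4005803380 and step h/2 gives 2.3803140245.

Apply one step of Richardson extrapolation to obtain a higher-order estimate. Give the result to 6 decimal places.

Leading term ∝ h^2; use weight 4 = 2^2.
Top: 4(2.3803140245) − (2.4005803380) = 7.1206757600
Divide by 2^2 − 1 = 3.
(4×2.3803140245 − 2.4005803380)/(4 − 1) = 2.3735585867

2.373559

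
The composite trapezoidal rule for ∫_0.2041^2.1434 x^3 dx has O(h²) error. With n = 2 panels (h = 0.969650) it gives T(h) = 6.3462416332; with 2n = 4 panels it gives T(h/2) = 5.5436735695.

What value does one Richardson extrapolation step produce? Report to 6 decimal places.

5.276151

With r = 2 the leading error scales as h^2, so the weight is 2^2 = 4.
2^2*A(h/2) = 22.1746942780; minus A(h) gives 15.8284526448.
15.8284526448 ÷ 3 = 5.2761508816
Correction |R − A(h/2)| = 2.675e-01; gap |A(h/2) − A(h)| = 8.026e-01.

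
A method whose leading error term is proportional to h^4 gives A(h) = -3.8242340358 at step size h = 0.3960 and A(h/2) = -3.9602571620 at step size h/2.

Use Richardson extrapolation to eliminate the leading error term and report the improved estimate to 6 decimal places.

-3.969325

Error is O(h^4); halving h shrinks it by 2^4 = 16.
16*(-3.9602571620) = -63.3641145920; subtract (-3.8242340358) → -59.5398805562
R = (-59.5398805562)/15 = -3.9693253704
Shift from A(h/2): −0.0090682084.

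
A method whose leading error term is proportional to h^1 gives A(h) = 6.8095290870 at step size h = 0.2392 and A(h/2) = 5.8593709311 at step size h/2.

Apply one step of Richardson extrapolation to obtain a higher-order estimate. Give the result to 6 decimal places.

Error is O(h^1); halving h shrinks it by 2^1 = 2.
Weighted: 11.7187418622 − 6.8095290870 = 4.9092127752
Denominator 2 − 1 = 1.
Extrapolated: 4.9092127752 / 1 = 4.9092127752

4.909213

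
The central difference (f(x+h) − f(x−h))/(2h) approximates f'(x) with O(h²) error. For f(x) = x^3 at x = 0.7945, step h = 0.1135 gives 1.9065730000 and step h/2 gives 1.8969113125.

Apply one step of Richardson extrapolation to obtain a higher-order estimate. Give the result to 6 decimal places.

Leading term ∝ h^2; use weight 4 = 2^2.
4*1.8969113125 = 7.5876452500; 7.5876452500 − 1.9065730000 = 5.6810722500
Denominator 4 − 1 = 3.
Extrapolated: 5.6810722500 / 3 = 1.8936907500
Shift from A(h/2): −0.0032205625.

1.893691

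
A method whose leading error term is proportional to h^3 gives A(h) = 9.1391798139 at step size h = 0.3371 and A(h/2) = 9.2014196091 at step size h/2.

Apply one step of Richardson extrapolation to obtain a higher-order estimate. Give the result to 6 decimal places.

9.210311

With r = 3 the leading error scales as h^3, so the weight is 2^3 = 8.
8×9.2014196091 − 9.1391798139 = 64.4721770589
Divide by 2^3 − 1 = 7.
Extrapolated: 64.4721770589 / 7 = 9.2103110084
Gap between inputs: 6.224e-02; correction applied: +0.0088913993.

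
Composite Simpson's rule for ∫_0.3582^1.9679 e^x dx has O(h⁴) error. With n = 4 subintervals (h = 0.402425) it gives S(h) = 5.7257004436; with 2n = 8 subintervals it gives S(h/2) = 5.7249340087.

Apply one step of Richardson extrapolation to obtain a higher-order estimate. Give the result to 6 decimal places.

5.724883

Order 4 gives 2^r = 16 and 2^r − 1 = 15.
Difference of the inputs: 5.7249340087 − 5.7257004436 = -0.0007664349
Correction (A(h/2) − A(h))/(16 − 1) = (-0.0007664349)/15 = -0.0000510957
R = A(h/2) + (A(h/2) − A(h))/15 = 5.7249340087 − 0.0000510957 = 5.7248829130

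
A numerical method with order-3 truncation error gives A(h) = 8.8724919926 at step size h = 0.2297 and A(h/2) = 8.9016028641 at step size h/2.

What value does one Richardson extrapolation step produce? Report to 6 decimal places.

8.905762

The method has order 3: 2^3 = 8.
2^3×A(h/2) = 71.2128229128; minus A(h) gives 62.3403309202.
Denominator 8 − 1 = 7.
So the Richardson estimate is 8.9057615600.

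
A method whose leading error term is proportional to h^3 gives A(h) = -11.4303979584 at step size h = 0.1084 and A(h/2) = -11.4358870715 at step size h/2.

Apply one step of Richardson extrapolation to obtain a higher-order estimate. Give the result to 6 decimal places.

Order 3 gives 2^r = 8 and 2^r − 1 = 7.
Weighted: (-91.4870965720) − (-11.4303979584) = -80.0566986136
Denominator 8 − 1 = 7.
(-80.0566986136) ÷ 7 = -11.4366712305
Gap between inputs: 5.489e-03; correction applied: −0.0007841590.

-11.436671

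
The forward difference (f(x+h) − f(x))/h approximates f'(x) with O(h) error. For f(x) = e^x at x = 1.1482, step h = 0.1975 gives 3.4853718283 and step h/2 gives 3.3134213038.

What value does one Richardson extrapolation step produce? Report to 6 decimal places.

The method has order 1: 2^1 = 2.
Numerator 2 × A(h/2) − A(h) = 2 × 3.3134213038 − 3.4853718283 = 3.1414707793
Denominator 2 − 1 = 1.
Extrapolated: 3.1414707793 / 1 = 3.1414707793
Shift from A(h/2): −0.1719505245.

3.141471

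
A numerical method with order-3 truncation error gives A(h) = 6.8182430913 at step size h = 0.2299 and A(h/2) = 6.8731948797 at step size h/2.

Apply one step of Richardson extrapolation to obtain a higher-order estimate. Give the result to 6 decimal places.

Error is O(h^3); halving h shrinks it by 2^3 = 8.
2^3 × A(h/2) = 54.9855590376; minus A(h) gives 48.1673159463.
(8 × 6.8731948797 − 6.8182430913)/(8 − 1) = 6.8810451352

6.881045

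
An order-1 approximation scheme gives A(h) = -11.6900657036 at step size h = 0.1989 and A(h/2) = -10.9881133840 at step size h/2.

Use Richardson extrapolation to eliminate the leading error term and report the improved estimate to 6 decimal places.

Error is O(h^1); halving h shrinks it by 2^1 = 2.
2 × (-10.9881133840) = -21.9762267680; subtract (-11.6900657036) → -10.2861610644
(2 × (-10.9881133840) − (-11.6900657036))/(2 − 1) = -10.2861610644

-10.286161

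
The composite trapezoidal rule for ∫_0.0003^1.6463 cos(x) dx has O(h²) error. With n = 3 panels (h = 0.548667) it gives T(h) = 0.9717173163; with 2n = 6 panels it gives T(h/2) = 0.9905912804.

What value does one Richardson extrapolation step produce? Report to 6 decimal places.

With r = 2 the leading error scales as h^2, so the weight is 2^2 = 4.
Weighted: 3.9623651216 − 0.9717173163 = 2.9906478053
2.9906478053 ÷ 3 = 0.9968826018
Correction |R − A(h/2)| = 6.291e-03; gap |A(h/2) − A(h)| = 1.887e-02.

0.996883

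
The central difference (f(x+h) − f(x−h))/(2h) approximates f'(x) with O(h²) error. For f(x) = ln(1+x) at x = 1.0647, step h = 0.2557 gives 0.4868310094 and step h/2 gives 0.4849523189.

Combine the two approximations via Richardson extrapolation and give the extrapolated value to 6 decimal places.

Order 2 gives 2^r = 4 and 2^r − 1 = 3.
Weighted: 1.9398092756 − 0.4868310094 = 1.4529782662
Denominator 4 − 1 = 3.
1.4529782662 ÷ 3 = 0.4843260887

0.484326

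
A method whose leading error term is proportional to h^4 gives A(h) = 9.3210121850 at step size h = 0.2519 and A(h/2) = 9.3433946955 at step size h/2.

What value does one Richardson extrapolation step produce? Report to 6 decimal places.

9.344887

The method has order 4: 2^4 = 16.
16 × 9.3433946955 = 149.4943151280; 149.4943151280 − 9.3210121850 = 140.1733029430
(16 × 9.3433946955 − 9.3210121850)/(16 − 1) = 9.3448868629
Correction |R − A(h/2)| = 1.492e-03; gap |A(h/2) − A(h)| = 2.238e-02.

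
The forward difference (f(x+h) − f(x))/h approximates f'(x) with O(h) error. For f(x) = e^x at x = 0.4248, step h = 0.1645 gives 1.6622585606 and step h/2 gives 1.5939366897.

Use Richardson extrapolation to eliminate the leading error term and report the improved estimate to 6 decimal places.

With r = 1 the leading error scales as h^1, so the weight is 2^1 = 2.
A(h/2) − A(h) = 1.5939366897 − 1.6622585606 = -0.0683218709
Divide by 2^1 − 1 = 1: (-0.0683218709)/1 = -0.0683218709
R = A(h/2) + (A(h/2) − A(h))/1 = 1.5939366897 − 0.0683218709 = 1.5256148188

1.525615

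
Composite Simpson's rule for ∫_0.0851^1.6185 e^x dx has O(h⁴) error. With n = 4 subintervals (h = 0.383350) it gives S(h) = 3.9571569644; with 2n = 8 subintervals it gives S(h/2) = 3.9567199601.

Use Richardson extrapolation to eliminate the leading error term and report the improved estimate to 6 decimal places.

3.956691

r = 4, so 2^r = 16.
16×3.9567199601 = 63.3075193616; 63.3075193616 − 3.9571569644 = 59.3503623972
59.3503623972 ÷ 15 = 3.9566908265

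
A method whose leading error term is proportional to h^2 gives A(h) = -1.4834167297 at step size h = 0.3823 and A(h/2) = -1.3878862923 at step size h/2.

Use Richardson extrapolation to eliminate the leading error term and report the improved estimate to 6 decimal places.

Error is O(h^2); halving h shrinks it by 2^2 = 4.
4×(-1.3878862923) = -5.5515451692; (-5.5515451692) − (-1.4834167297) = -4.0681284395
(-4.0681284395) ÷ 3 = -1.3560428132
Shift from A(h/2): +0.0318434791.

-1.356043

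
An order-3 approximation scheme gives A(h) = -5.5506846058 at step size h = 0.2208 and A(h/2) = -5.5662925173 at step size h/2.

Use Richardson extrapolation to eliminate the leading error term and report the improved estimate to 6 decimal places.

-5.568522

Order 3 gives 2^r = 8 and 2^r − 1 = 7.
8 × (-5.5662925173) = -44.5303401384; subtract (-5.5506846058) → -38.9796555326
R = (-38.9796555326)/7 = -5.5685222189
Shift from A(h/2): −0.0022297016.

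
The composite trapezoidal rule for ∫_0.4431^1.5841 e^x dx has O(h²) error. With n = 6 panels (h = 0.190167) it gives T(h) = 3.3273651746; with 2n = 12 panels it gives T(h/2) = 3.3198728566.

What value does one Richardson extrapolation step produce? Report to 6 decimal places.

Order 2 gives 2^r = 4 and 2^r − 1 = 3.
Difference of the inputs: 3.3198728566 − 3.3273651746 = -0.0074923180
Correction (A(h/2) − A(h))/(4 − 1) = (-0.0074923180)/3 = -0.0024974393
R = 3.3198728566 − 0.0024974393 = 3.3173754173

3.317375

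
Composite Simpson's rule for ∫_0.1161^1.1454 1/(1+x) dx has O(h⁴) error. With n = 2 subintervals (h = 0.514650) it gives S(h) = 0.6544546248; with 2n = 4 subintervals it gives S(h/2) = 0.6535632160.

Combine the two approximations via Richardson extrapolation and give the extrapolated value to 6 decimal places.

0.653504

Error is O(h^4); halving h shrinks it by 2^4 = 16.
16×0.6535632160 = 10.4570114560; subtract 0.6544546248 → 9.8025568312
Divide by 2^4 − 1 = 15.
So the Richardson estimate is 0.6535037887.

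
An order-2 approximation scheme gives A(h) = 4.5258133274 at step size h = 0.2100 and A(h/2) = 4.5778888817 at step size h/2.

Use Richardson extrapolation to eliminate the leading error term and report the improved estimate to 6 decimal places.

With r = 2 the leading error scales as h^2, so the weight is 2^2 = 4.
2^2·A(h/2) = 18.3115555268; minus A(h) gives 13.7857421994.
Extrapolated: 13.7857421994 / 3 = 4.5952473998

4.595247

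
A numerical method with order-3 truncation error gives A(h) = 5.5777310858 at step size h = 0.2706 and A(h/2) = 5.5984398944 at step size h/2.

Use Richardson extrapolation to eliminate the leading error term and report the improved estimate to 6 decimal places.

5.601398

The method has order 3: 2^3 = 8.
2^3*A(h/2) = 44.7875191552; minus A(h) gives 39.2097880694.
39.2097880694 ÷ 7 = 5.6013982956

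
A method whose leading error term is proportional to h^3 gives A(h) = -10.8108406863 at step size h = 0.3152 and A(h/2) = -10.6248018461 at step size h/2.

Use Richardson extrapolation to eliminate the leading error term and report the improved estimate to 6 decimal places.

The method has order 3: 2^3 = 8.
Top: 8(-10.6248018461) − (-10.8108406863) = -74.1875740825
Divide by 2^3 − 1 = 7.
Result: -10.5982248689

-10.598225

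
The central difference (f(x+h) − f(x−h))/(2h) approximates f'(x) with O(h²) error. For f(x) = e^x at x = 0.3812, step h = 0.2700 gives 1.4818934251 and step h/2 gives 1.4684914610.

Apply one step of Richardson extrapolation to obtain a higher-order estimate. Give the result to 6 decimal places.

Method order is 2; weight 2^2 = 4.
Weighted: 5.8739658440 − 1.4818934251 = 4.3920724189
Denominator 4 − 1 = 3.
Extrapolated: 4.3920724189 / 3 = 1.4640241396

1.464024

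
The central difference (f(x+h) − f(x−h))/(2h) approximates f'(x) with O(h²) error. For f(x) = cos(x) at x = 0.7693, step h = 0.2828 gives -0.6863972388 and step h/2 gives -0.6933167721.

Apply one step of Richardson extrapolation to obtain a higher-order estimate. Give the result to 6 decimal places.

Leading term ∝ h^2; use weight 4 = 2^2.
4*(-0.6933167721) = -2.7732670884; subtract (-0.6863972388) → -2.0868698496
(4*(-0.6933167721) − (-0.6863972388))/(4 − 1) = -0.6956232832
Gap between inputs: 6.920e-03; correction applied: −0.0023065111.

-0.695623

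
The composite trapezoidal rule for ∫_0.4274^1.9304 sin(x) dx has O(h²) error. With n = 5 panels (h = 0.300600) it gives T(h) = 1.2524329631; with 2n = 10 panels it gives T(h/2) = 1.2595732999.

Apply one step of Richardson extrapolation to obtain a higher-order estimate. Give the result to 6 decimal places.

1.261953

Order 2 gives 2^r = 4 and 2^r − 1 = 3.
2^2×A(h/2) = 5.0382931996; minus A(h) gives 3.7858602365.
R = 3.7858602365/3 = 1.2619534122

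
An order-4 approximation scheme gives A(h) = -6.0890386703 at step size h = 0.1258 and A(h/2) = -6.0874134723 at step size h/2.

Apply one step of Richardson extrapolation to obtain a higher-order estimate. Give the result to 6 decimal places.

r = 4, so 2^r = 16.
Weighted: (-97.3986155568) − (-6.0890386703) = -91.3095768865
Divide by 2^4 − 1 = 15.
(-91.3095768865) ÷ 15 = -6.0873051258
Gap between inputs: 1.625e-03; correction applied: +0.0001083465.

-6.087305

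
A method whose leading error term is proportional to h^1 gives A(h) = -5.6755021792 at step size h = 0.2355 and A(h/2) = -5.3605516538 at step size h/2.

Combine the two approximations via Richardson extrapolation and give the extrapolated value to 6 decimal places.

With r = 1 the leading error scales as h^1, so the weight is 2^1 = 2.
Difference of the inputs: -5.3605516538 − (-5.6755021792) = 0.3149505254
Correction (A(h/2) − A(h))/(2 − 1) = 0.3149505254/1 = 0.3149505254
R = -5.3605516538 + 0.3149505254 = -5.0456011284

-5.045601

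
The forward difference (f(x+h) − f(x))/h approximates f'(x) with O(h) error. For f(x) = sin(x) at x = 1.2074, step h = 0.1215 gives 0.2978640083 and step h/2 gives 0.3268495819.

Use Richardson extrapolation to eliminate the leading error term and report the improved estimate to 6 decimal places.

With r = 1 the leading error scales as h^1, so the weight is 2^1 = 2.
Numerator 2×A(h/2) − A(h) = 2×0.3268495819 − 0.2978640083 = 0.3558351555
Denominator 2 − 1 = 1.
So the Richardson estimate is 0.3558351555.

0.355835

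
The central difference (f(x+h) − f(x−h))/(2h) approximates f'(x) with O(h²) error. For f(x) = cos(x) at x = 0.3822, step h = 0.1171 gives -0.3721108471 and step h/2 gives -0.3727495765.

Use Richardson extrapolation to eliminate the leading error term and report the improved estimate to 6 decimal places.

r = 2: numerator weight 4, denominator 3.
Weighted: (-1.4909983060) − (-0.3721108471) = -1.1188874589
Divide by 2^2 − 1 = 3.
(4*(-0.3727495765) − (-0.3721108471))/(4 − 1) = -0.3729624863
Shift from A(h/2): −0.0002129098.

-0.372962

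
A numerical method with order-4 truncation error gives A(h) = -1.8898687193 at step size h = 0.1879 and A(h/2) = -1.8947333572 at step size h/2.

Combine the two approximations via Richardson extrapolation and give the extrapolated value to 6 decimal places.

-1.895058

Order 4 gives 2^r = 16 and 2^r − 1 = 15.
16·(-1.8947333572) = -30.3157337152; subtract (-1.8898687193) → -28.4258649959
(16·(-1.8947333572) − (-1.8898687193))/(16 − 1) = -1.8950576664
Correction |R − A(h/2)| = 3.243e-04; gap |A(h/2) − A(h)| = 4.865e-03.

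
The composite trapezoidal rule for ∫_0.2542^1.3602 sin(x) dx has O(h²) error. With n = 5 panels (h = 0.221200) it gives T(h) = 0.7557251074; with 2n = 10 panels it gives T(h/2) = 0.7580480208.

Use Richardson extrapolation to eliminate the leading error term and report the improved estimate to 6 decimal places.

Order 2 gives 2^r = 4 and 2^r − 1 = 3.
Difference of the inputs: 0.7580480208 − 0.7557251074 = 0.0023229134
Correction (A(h/2) − A(h))/(4 − 1) = 0.0023229134/3 = 0.0007743045
R = 0.7580480208 + 0.0007743045 = 0.7588223253
Shift from A(h/2): +0.0007743045.

0.758822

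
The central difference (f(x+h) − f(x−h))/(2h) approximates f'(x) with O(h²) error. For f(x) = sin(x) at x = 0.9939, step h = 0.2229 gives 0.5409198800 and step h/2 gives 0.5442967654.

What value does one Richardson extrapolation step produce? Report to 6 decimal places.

Error is O(h^2); halving h shrinks it by 2^2 = 4.
Top: 4(0.5442967654) − (0.5409198800) = 1.6362671816
1.6362671816 ÷ 3 = 0.5454223939

0.545422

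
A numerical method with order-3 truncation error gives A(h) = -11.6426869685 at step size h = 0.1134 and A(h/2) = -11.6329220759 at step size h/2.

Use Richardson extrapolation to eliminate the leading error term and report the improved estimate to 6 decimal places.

The method has order 3: 2^3 = 8.
Numerator 8*A(h/2) − A(h) = 8*(-11.6329220759) − (-11.6426869685) = -81.4206896387
Denominator 8 − 1 = 7.
(8*(-11.6329220759) − (-11.6426869685))/(8 − 1) = -11.6315270912

-11.631527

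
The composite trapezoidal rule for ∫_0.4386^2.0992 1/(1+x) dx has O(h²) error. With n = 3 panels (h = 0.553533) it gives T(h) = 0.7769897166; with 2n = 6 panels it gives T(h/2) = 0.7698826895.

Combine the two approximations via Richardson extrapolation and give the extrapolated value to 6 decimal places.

r = 2, so 2^r = 4.
A(h/2) − A(h) = 0.7698826895 − 0.7769897166 = -0.0071070271
Correction (A(h/2) − A(h))/(4 − 1) = (-0.0071070271)/3 = -0.0023690090
R = 0.7698826895 − 0.0023690090 = 0.7675136805

0.767514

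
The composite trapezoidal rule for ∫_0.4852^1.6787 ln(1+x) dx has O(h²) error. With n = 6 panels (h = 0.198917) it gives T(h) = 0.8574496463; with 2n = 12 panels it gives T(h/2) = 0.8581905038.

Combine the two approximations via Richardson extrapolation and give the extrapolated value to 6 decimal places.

The method has order 2: 2^2 = 4.
Numerator 4×A(h/2) − A(h) = 4×0.8581905038 − 0.8574496463 = 2.5753123689
2.5753123689 ÷ 3 = 0.8584374563

0.858437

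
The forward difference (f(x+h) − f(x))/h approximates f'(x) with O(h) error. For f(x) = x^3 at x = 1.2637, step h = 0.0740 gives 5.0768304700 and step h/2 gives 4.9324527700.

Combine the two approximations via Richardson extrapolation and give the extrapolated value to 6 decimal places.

4.788075

r = 1, so 2^r = 2.
Top: 2(4.9324527700) − (5.0768304700) = 4.7880750700
4.7880750700 ÷ 1 = 4.7880750700
Correction |R − A(h/2)| = 1.444e-01; gap |A(h/2) − A(h)| = 1.444e-01.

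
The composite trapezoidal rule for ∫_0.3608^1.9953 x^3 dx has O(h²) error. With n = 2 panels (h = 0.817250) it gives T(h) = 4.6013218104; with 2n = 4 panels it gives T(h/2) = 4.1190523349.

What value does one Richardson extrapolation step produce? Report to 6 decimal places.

With r = 2 the leading error scales as h^2, so the weight is 2^2 = 4.
4 × 4.1190523349 = 16.4762093396; 16.4762093396 − 4.6013218104 = 11.8748875292
(4 × 4.1190523349 − 4.6013218104)/(4 − 1) = 3.9582958431
Correction |R − A(h/2)| = 1.608e-01; gap |A(h/2) − A(h)| = 4.823e-01.

3.958296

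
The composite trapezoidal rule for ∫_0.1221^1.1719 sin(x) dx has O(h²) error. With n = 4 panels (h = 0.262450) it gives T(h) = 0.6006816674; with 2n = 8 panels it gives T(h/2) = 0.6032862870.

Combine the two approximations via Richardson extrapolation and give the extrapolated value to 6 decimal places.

r = 2, so 2^r = 4.
4·0.6032862870 = 2.4131451480; subtract 0.6006816674 → 1.8124634806
R = 1.8124634806/3 = 0.6041544935

0.604154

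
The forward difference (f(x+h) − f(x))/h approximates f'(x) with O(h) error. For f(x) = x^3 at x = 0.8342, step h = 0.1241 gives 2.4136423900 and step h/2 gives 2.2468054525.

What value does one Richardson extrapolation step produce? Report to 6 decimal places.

2.079969

Method order is 1; weight 2^1 = 2.
2×2.2468054525 − 2.4136423900 = 2.0799685150
Denominator 2 − 1 = 1.
2.0799685150 ÷ 1 = 2.0799685150
Shift from A(h/2): −0.1668369375.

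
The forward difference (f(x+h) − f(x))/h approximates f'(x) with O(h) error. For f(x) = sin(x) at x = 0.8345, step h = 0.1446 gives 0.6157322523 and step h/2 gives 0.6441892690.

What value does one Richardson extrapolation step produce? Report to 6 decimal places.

0.672646

With r = 1 the leading error scales as h^1, so the weight is 2^1 = 2.
Difference of the inputs: 0.6441892690 − 0.6157322523 = 0.0284570167
Correction (A(h/2) − A(h))/(2 − 1) = 0.0284570167/1 = 0.0284570167
R = A(h/2) + (A(h/2) − A(h))/1 = 0.6441892690 + 0.0284570167 = 0.6726462857
Correction |R − A(h/2)| = 2.846e-02; gap |A(h/2) − A(h)| = 2.846e-02.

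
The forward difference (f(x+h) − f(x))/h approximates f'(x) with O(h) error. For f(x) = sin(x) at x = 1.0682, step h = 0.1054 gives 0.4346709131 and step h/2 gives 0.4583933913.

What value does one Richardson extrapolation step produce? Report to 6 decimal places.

0.482116

r = 1: numerator weight 2, denominator 1.
2 × 0.4583933913 = 0.9167867826; subtract 0.4346709131 → 0.4821158695
(2 × 0.4583933913 − 0.4346709131)/(2 − 1) = 0.4821158695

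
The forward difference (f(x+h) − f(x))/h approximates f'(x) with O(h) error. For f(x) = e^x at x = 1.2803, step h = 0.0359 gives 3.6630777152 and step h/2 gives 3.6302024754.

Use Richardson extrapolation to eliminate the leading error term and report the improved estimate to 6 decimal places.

3.597327

r = 1: numerator weight 2, denominator 1.
2 × 3.6302024754 − 3.6630777152 = 3.5973272356
(2 × 3.6302024754 − 3.6630777152)/(2 − 1) = 3.5973272356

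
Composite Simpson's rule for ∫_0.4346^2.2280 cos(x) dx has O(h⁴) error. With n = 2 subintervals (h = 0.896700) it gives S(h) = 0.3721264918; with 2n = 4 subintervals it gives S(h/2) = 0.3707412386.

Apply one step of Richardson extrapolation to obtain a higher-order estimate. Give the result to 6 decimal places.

0.370649

r = 4: numerator weight 16, denominator 15.
A(h/2) − A(h) = 0.3707412386 − 0.3721264918 = -0.0013852532
Divide by 2^4 − 1 = 15: (-0.0013852532)/15 = -0.0000923502
R = A(h/2) + (A(h/2) − A(h))/15 = 0.3707412386 − 0.0000923502 = 0.3706488884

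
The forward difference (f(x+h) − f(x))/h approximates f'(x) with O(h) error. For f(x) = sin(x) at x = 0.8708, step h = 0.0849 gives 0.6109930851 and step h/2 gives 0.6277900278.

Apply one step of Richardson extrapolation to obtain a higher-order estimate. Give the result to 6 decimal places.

With r = 1 the leading error scales as h^1, so the weight is 2^1 = 2.
Difference of the inputs: 0.6277900278 − 0.6109930851 = 0.0167969427
Divide by 2^1 − 1 = 1: 0.0167969427/1 = 0.0167969427
R = A(h/2) + (A(h/2) − A(h))/1 = 0.6277900278 + 0.0167969427 = 0.6445869705

0.644587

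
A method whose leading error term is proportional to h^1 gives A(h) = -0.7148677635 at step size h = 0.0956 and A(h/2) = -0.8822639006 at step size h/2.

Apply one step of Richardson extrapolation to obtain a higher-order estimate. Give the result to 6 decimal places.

With r = 1 the leading error scales as h^1, so the weight is 2^1 = 2.
2×(-0.8822639006) − (-0.7148677635) = -1.0496600377
R = (-1.0496600377)/1 = -1.0496600377
Correction |R − A(h/2)| = 1.674e-01; gap |A(h/2) − A(h)| = 1.674e-01.

-1.049660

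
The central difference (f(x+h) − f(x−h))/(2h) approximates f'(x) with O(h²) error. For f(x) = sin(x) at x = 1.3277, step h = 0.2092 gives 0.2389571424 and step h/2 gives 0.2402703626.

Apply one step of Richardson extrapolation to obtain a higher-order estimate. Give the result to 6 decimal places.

0.240708

Error is O(h^2); halving h shrinks it by 2^2 = 4.
Weighted: 0.9610814504 − 0.2389571424 = 0.7221243080
0.7221243080 ÷ 3 = 0.2407081027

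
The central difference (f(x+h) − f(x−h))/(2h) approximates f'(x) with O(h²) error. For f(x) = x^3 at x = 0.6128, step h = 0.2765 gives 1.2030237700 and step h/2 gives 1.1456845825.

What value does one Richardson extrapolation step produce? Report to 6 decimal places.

1.126572

Method order is 2; weight 2^2 = 4.
4 × 1.1456845825 = 4.5827383300; 4.5827383300 − 1.2030237700 = 3.3797145600
R = 3.3797145600/3 = 1.1265715200
Correction |R − A(h/2)| = 1.911e-02; gap |A(h/2) − A(h)| = 5.734e-02.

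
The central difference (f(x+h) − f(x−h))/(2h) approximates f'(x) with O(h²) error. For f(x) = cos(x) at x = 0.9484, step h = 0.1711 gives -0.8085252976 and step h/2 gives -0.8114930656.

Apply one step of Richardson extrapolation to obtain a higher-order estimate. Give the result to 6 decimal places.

-0.812482

Method order is 2; weight 2^2 = 4.
4×(-0.8114930656) = -3.2459722624; subtract (-0.8085252976) → -2.4374469648
(4×(-0.8114930656) − (-0.8085252976))/(4 − 1) = -0.8124823216
Shift from A(h/2): −0.0009892560.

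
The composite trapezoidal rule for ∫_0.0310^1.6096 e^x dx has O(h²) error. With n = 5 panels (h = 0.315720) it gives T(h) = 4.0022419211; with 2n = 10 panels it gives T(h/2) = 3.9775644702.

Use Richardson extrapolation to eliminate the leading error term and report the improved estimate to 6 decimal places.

With r = 2 the leading error scales as h^2, so the weight is 2^2 = 4.
Numerator 4×A(h/2) − A(h) = 4×3.9775644702 − 4.0022419211 = 11.9080159597
11.9080159597 ÷ 3 = 3.9693386532
Shift from A(h/2): −0.0082258170.

3.969339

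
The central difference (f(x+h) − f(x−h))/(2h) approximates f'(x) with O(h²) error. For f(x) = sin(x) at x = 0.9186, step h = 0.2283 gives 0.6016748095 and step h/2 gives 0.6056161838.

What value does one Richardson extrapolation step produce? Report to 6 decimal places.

r = 2: numerator weight 4, denominator 3.
4*0.6056161838 = 2.4224647352; 2.4224647352 − 0.6016748095 = 1.8207899257
1.8207899257 ÷ 3 = 0.6069299752
Shift from A(h/2): +0.0013137914.

0.606930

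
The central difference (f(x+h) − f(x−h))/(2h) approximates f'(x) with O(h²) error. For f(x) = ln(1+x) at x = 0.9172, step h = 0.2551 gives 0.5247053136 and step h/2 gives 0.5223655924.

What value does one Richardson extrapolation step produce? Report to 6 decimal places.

r = 2, so 2^r = 4.
4·0.5223655924 = 2.0894623696; 2.0894623696 − 0.5247053136 = 1.5647570560
Denominator 4 − 1 = 3.
1.5647570560 ÷ 3 = 0.5215856853

0.521586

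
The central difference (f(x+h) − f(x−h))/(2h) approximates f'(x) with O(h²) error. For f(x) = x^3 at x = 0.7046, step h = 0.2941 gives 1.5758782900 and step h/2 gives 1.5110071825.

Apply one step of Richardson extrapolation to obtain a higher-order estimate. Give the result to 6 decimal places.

The method has order 2: 2^2 = 4.
A(h/2) − A(h) = 1.5110071825 − 1.5758782900 = -0.0648711075
Correction (A(h/2) − A(h))/(4 − 1) = (-0.0648711075)/3 = -0.0216237025
R = A(h/2) + (A(h/2) − A(h))/3 = 1.5110071825 − 0.0216237025 = 1.4893834800
Gap between inputs: 6.487e-02; correction applied: −0.0216237025.

1.489383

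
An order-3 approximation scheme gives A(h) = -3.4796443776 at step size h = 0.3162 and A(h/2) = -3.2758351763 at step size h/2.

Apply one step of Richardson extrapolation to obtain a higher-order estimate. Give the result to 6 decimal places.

r = 3: numerator weight 8, denominator 7.
2^3·A(h/2) = -26.2066814104; minus A(h) gives -22.7270370328.
R = (-22.7270370328)/7 = -3.2467195761

-3.246720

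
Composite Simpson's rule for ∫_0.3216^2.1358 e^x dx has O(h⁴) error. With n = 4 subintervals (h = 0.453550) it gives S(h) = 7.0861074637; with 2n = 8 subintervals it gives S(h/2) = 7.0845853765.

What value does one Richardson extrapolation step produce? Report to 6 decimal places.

The method has order 4: 2^4 = 16.
16×7.0845853765 = 113.3533660240; subtract 7.0861074637 → 106.2672585603
Divide by 2^4 − 1 = 15.
Result: 7.0844839040

7.084484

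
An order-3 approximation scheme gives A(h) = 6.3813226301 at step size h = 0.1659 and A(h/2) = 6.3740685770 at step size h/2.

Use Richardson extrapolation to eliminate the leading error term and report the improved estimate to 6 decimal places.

Order 3 gives 2^r = 8 and 2^r − 1 = 7.
Numerator 8*A(h/2) − A(h) = 8*6.3740685770 − 6.3813226301 = 44.6112259859
44.6112259859 ÷ 7 = 6.3730322837

6.373032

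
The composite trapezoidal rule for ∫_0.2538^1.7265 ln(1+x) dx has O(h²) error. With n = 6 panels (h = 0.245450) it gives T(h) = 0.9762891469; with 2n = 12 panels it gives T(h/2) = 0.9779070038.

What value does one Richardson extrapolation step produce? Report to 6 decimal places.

0.978446

Method order is 2; weight 2^2 = 4.
Top: 4(0.9779070038) − (0.9762891469) = 2.9353388683
(4×0.9779070038 − 0.9762891469)/(4 − 1) = 0.9784462894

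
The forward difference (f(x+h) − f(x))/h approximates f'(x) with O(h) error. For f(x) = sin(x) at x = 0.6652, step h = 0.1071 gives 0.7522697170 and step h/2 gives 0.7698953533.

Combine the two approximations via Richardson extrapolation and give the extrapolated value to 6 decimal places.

Leading term ∝ h^1; use weight 2 = 2^1.
Top: 2(0.7698953533) − (0.7522697170) = 0.7875209896
Denominator 2 − 1 = 1.
(2 × 0.7698953533 − 0.7522697170)/(2 − 1) = 0.7875209896

0.787521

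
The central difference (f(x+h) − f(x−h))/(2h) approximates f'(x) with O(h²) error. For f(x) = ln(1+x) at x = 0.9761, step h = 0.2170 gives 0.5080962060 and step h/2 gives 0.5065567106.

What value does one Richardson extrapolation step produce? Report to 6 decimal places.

0.506044

The method has order 2: 2^2 = 4.
A(h/2) − A(h) = 0.5065567106 − 0.5080962060 = -0.0015394954
Divide by 2^2 − 1 = 3: (-0.0015394954)/3 = -0.0005131651
R = A(h/2) + (A(h/2) − A(h))/3 = 0.5065567106 − 0.0005131651 = 0.5060435455
Gap between inputs: 1.539e-03; correction applied: −0.0005131651.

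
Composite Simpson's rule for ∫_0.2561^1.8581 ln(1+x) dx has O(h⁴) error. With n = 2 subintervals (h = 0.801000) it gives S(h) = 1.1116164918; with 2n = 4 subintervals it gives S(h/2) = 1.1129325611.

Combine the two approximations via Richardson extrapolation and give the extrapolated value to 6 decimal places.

1.113020

Order 4 gives 2^r = 16 and 2^r − 1 = 15.
2^4 × A(h/2) = 17.8069209776; minus A(h) gives 16.6953044858.
Extrapolated: 16.6953044858 / 15 = 1.1130202991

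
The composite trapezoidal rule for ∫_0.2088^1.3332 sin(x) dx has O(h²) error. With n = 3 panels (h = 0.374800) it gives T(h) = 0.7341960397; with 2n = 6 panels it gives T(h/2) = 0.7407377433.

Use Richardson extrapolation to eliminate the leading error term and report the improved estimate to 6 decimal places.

0.742918

With r = 2 the leading error scales as h^2, so the weight is 2^2 = 4.
Numerator 4 × A(h/2) − A(h) = 4 × 0.7407377433 − 0.7341960397 = 2.2287549335
Denominator 4 − 1 = 3.
Result: 0.7429183112
Shift from A(h/2): +0.0021805679.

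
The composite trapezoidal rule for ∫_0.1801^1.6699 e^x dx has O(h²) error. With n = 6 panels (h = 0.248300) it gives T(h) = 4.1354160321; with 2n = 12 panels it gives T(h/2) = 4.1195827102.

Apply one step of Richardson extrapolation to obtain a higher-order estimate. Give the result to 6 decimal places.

4.114305

Error is O(h^2); halving h shrinks it by 2^2 = 4.
4×4.1195827102 = 16.4783308408; 16.4783308408 − 4.1354160321 = 12.3429148087
Denominator 4 − 1 = 3.
(4×4.1195827102 − 4.1354160321)/(4 − 1) = 4.1143049362
Shift from A(h/2): −0.0052777740.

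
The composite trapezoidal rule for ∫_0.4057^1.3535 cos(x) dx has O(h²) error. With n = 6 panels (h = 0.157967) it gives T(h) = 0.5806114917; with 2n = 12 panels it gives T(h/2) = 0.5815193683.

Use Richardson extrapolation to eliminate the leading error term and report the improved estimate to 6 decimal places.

Leading term ∝ h^2; use weight 4 = 2^2.
Numerator 4*A(h/2) − A(h) = 4*0.5815193683 − 0.5806114917 = 1.7454659815
R = 1.7454659815/3 = 0.5818219938
Correction |R − A(h/2)| = 3.026e-04; gap |A(h/2) − A(h)| = 9.079e-04.

0.581822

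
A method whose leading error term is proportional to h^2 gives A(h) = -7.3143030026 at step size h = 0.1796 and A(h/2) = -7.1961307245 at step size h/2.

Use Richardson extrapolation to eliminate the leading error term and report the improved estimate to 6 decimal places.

-7.156740

The method has order 2: 2^2 = 4.
4×(-7.1961307245) − (-7.3143030026) = -21.4702198954
Denominator 4 − 1 = 3.
R = (-21.4702198954)/3 = -7.1567399651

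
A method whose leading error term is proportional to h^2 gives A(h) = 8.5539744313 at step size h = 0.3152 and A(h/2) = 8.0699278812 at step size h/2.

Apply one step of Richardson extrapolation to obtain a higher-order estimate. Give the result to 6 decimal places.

7.908579

Method order is 2; weight 2^2 = 4.
Numerator 4×A(h/2) − A(h) = 4×8.0699278812 − 8.5539744313 = 23.7257370935
23.7257370935 ÷ 3 = 7.9085790312
Gap between inputs: 4.840e-01; correction applied: −0.1613488500.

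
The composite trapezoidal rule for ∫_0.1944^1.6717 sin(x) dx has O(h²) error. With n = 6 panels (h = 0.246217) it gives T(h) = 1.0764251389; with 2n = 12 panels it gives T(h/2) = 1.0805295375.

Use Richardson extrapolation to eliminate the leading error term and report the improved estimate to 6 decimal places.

1.081898

r = 2, so 2^r = 4.
Numerator 4*A(h/2) − A(h) = 4*1.0805295375 − 1.0764251389 = 3.2456930111
Divide by 2^2 − 1 = 3.
3.2456930111 ÷ 3 = 1.0818976704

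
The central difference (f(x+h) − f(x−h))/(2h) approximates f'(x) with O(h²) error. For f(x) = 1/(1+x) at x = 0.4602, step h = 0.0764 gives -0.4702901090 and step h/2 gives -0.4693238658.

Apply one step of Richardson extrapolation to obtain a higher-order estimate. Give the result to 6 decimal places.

Method order is 2; weight 2^2 = 4.
Difference of the inputs: -0.4693238658 − (-0.4702901090) = 0.0009662432
Divide by 2^2 − 1 = 3: 0.0009662432/3 = 0.0003220811
R = -0.4693238658 + 0.0003220811 = -0.4690017847
Gap between inputs: 9.662e-04; correction applied: +0.0003220811.

-0.469002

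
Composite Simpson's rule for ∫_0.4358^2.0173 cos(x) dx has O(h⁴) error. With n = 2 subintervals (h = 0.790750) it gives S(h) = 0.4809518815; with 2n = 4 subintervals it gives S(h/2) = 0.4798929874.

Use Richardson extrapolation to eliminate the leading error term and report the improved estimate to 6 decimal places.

r = 4, so 2^r = 16.
Weighted: 7.6782877984 − 0.4809518815 = 7.1973359169
Extrapolated: 7.1973359169 / 15 = 0.4798223945
Gap between inputs: 1.059e-03; correction applied: −0.0000705929.

0.479822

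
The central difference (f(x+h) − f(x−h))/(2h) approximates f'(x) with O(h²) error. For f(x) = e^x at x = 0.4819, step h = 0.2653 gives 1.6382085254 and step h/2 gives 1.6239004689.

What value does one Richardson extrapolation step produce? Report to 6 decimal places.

1.619131

r = 2, so 2^r = 4.
Weighted: 6.4956018756 − 1.6382085254 = 4.8573933502
Extrapolated: 4.8573933502 / 3 = 1.6191311167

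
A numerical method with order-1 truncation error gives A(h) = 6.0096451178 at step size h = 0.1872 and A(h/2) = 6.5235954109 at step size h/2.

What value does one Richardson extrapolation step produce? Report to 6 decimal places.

Leading term ∝ h^1; use weight 2 = 2^1.
2·6.5235954109 = 13.0471908218; subtract 6.0096451178 → 7.0375457040
7.0375457040 ÷ 1 = 7.0375457040
Gap between inputs: 5.140e-01; correction applied: +0.5139502931.

7.037546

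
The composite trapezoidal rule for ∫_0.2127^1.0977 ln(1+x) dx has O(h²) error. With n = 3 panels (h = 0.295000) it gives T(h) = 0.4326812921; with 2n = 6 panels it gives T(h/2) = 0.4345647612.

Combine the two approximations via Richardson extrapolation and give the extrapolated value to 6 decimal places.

r = 2, so 2^r = 4.
4*0.4345647612 − 0.4326812921 = 1.3055777527
Denominator 4 − 1 = 3.
1.3055777527 ÷ 3 = 0.4351925842

0.435193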